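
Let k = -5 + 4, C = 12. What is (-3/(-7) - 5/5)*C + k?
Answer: -55/7 ≈ -7.8571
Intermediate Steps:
k = -1
(-3/(-7) - 5/5)*C + k = (-3/(-7) - 5/5)*12 - 1 = (-3*(-⅐) - 5*⅕)*12 - 1 = (3/7 - 1)*12 - 1 = -4/7*12 - 1 = -48/7 - 1 = -55/7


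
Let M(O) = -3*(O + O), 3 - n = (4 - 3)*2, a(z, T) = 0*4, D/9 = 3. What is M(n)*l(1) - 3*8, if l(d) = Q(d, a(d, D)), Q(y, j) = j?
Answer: -24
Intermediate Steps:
D = 27 (D = 9*3 = 27)
a(z, T) = 0
l(d) = 0
n = 1 (n = 3 - (4 - 3)*2 = 3 - 2 = 1)
M(O) = -6*O
M(n)*l(1) - 3*8 = -6*1*0 - 3*8 = -6*0 - 24 = 0 - 24 = -24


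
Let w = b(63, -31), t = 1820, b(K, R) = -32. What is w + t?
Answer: 1788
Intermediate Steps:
w = -32
w + t = -32 + 1820 = 1788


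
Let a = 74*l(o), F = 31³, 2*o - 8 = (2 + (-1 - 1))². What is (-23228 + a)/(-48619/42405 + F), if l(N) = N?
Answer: -243107865/315809684 ≈ -0.76979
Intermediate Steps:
o = 4 (o = 4 + (2 + (-1 - 1))²/2 = 4 + (2 - 2)²/2 = 4 + (½)*0² = 4 + (½)*0 = 4 + 0 = 4)
F = 29791
a = 296 (a = 74*4 = 296)
(-23228 + a)/(-48619/42405 + F) = (-23228 + 296)/(-48619/42405 + 29791) = -22932/(-48619*1/42405 + 29791) = -22932/(-48619/42405 + 29791) = -22932/1263238736/42405 = -22932*42405/1263238736 = -243107865/315809684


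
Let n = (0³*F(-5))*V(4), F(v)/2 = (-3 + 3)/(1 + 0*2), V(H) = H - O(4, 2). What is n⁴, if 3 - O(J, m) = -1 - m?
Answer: 0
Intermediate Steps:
O(J, m) = 4 + m (O(J, m) = 3 - (-1 - m) = 3 + (1 + m) = 4 + m)
V(H) = -6 + H (V(H) = H - (4 + 2) = H - 1*6 = H - 6 = -6 + H)
F(v) = 0 (F(v) = 2*((-3 + 3)/(1 + 0*2)) = 2*(0/(1 + 0)) = 2*(0/1) = 2*(0*1) = 2*0 = 0)
n = 0 (n = (0³*0)*(-6 + 4) = (0*0)*(-2) = 0*(-2) = 0)
n⁴ = 0⁴ = 0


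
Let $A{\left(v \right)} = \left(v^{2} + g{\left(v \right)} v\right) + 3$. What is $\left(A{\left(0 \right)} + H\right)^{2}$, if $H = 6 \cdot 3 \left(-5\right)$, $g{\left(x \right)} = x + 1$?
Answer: $7569$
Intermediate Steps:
$g{\left(x \right)} = 1 + x$
$A{\left(v \right)} = 3 + v^{2} + v \left(1 + v\right)$ ($A{\left(v \right)} = \left(v^{2} + \left(1 + v\right) v\right) + 3 = \left(v^{2} + v \left(1 + v\right)\right) + 3 = 3 + v^{2} + v \left(1 + v\right)$)
$H = -90$ ($H = 18 \left(-5\right) = -90$)
$\left(A{\left(0 \right)} + H\right)^{2} = \left(\left(3 + 0 + 2 \cdot 0^{2}\right) - 90\right)^{2} = \left(\left(3 + 0 + 2 \cdot 0\right) - 90\right)^{2} = \left(\left(3 + 0 + 0\right) - 90\right)^{2} = \left(3 - 90\right)^{2} = \left(-87\right)^{2} = 7569$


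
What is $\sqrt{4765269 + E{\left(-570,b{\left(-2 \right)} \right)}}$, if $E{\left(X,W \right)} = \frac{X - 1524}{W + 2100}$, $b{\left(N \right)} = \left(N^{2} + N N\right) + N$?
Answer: $\frac{\sqrt{65231753730}}{117} \approx 2182.9$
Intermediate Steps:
$b{\left(N \right)} = N + 2 N^{2}$ ($b{\left(N \right)} = \left(N^{2} + N^{2}\right) + N = 2 N^{2} + N = N + 2 N^{2}$)
$E{\left(X,W \right)} = \frac{-1524 + X}{2100 + W}$
$\sqrt{4765269 + E{\left(-570,b{\left(-2 \right)} \right)}} = \sqrt{4765269 + \frac{-1524 - 570}{2100 - 2 \left(1 + 2 \left(-2\right)\right)}} = \sqrt{4765269 + \frac{1}{2100 - 2 \left(1 - 4\right)} \left(-2094\right)} = \sqrt{4765269 + \frac{1}{2100 - -6} \left(-2094\right)} = \sqrt{4765269 + \frac{1}{2100 + 6} \left(-2094\right)} = \sqrt{4765269 + \frac{1}{2106} \left(-2094\right)} = \sqrt{4765269 - \frac{349}{351}} = \sqrt{\frac{1672609070}{351}} = \frac{\sqrt{65231753730}}{117}$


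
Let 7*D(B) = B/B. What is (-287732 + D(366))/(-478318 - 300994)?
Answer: 2014123/5455184 ≈ 0.36921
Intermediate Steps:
D(B) = ⅐ (D(B) = (B/B)/7 = (⅐)*1 = ⅐)
(-287732 + D(366))/(-478318 - 300994) = (-287732 + ⅐)/(-478318 - 300994) = -2014123/7/(-779312) = -2014123/7*(-1/779312) = 2014123/5455184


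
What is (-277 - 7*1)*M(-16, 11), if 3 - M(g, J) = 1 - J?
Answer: -3692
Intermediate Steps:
M(g, J) = 2 + J (M(g, J) = 3 - (1 - J) = 3 + (-1 + J) = 2 + J)
(-277 - 7*1)*M(-16, 11) = (-277 - 7*1)*(2 + 11) = (-277 - 7)*13 = -284*13 = -3692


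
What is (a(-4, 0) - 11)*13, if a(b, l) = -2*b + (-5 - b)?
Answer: -52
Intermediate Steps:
a(b, l) = -5 - 3*b
(a(-4, 0) - 11)*13 = ((-5 - 3*(-4)) - 11)*13 = ((-5 + 12) - 11)*13 = (7 - 11)*13 = -4*13 = -52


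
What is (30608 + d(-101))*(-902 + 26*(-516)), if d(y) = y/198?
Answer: -43385565997/99 ≈ -4.3824e+8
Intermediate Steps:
d(y) = y/198 (d(y) = y*(1/198) = y/198)
(30608 + d(-101))*(-902 + 26*(-516)) = (30608 + (1/198)*(-101))*(-902 + 26*(-516)) = (30608 - 101/198)*(-902 - 13416) = (6060283/198)*(-14318) = -43385565997/99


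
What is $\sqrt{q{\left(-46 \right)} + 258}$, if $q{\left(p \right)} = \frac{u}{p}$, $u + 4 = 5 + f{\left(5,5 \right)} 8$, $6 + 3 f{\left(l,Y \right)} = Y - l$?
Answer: $\frac{\sqrt{546618}}{46} \approx 16.073$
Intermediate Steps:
$f{\left(l,Y \right)} = -2 - \frac{l}{3} + \frac{Y}{3}$ ($f{\left(l,Y \right)} = -2 + \frac{Y - l}{3} = -2 + \left(- \frac{l}{3} + \frac{Y}{3}\right) = -2 - \frac{l}{3} + \frac{Y}{3}$)
$u = -15$ ($u = -4 + \left(5 + \left(-2 - \frac{5}{3} + \frac{1}{3} \cdot 5\right) 8\right) = -4 + \left(5 + \left(-2 - \frac{5}{3} + \frac{5}{3}\right) 8\right) = -4 + \left(5 - 16\right) = -4 - 11 = -15$)
$q{\left(p \right)} = - \frac{15}{p}$
$\sqrt{q{\left(-46 \right)} + 258} = \sqrt{- \frac{15}{-46} + 258} = \sqrt{\left(-15\right) \left(- \frac{1}{46}\right) + 258} = \sqrt{\frac{15}{46} + 258} = \sqrt{\frac{11883}{46}} = \frac{\sqrt{546618}}{46}$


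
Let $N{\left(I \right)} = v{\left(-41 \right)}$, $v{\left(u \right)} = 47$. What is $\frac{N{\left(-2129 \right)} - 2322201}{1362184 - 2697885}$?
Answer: $\frac{2322154}{1335701} \approx 1.7385$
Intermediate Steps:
$N{\left(I \right)} = 47$
$\frac{N{\left(-2129 \right)} - 2322201}{1362184 - 2697885} = \frac{47 - 2322201}{1362184 - 2697885} = - \frac{2322154}{-1335701} = \left(-2322154\right) \left(- \frac{1}{1335701}\right) = \frac{2322154}{1335701}$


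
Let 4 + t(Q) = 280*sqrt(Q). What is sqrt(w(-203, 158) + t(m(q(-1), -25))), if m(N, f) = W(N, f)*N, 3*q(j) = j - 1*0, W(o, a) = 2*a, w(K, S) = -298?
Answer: sqrt(-2718 + 4200*sqrt(6))/3 ≈ 29.002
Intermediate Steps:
q(j) = j/3 (q(j) = (j - 1*0)/3 = (j + 0)/3 = j/3)
m(N, f) = 2*N*f (m(N, f) = (2*f)*N = 2*N*f)
t(Q) = -4 + 280*sqrt(Q)
sqrt(w(-203, 158) + t(m(q(-1), -25))) = sqrt(-298 + (-4 + 280*sqrt(2*((1/3)*(-1))*(-25)))) = sqrt(-298 + (-4 + 280*sqrt(2*(-1/3)*(-25)))) = sqrt(-298 + (-4 + 280*sqrt(50/3))) = sqrt(-298 + (-4 + 280*(5*sqrt(6)/3))) = sqrt(-298 + (-4 + 1400*sqrt(6)/3)) = sqrt(-302 + 1400*sqrt(6)/3)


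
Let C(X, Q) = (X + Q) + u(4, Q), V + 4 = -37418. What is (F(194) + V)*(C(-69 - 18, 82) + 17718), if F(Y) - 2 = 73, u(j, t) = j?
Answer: -661676799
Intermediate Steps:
V = -37422 (V = -4 - 37418 = -37422)
F(Y) = 75 (F(Y) = 2 + 73 = 75)
C(X, Q) = 4 + Q + X (C(X, Q) = (X + Q) + 4 = (Q + X) + 4 = 4 + Q + X)
(F(194) + V)*(C(-69 - 18, 82) + 17718) = (75 - 37422)*((4 + 82 + (-69 - 18)) + 17718) = -37347*((4 + 82 - 87) + 17718) = -37347*(-1 + 17718) = -37347*17717 = -661676799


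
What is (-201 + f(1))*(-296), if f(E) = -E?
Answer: 59792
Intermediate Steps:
(-201 + f(1))*(-296) = (-201 - 1*1)*(-296) = (-201 - 1)*(-296) = -202*(-296) = 59792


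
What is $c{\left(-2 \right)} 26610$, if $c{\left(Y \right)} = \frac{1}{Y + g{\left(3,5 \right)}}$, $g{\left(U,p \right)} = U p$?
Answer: $\frac{26610}{13} \approx 2046.9$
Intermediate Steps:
$c{\left(Y \right)} = \frac{1}{15 + Y}$ ($c{\left(Y \right)} = \frac{1}{Y + 3 \cdot 5} = \frac{1}{Y + 15} = \frac{1}{15 + Y}$)
$c{\left(-2 \right)} 26610 = \frac{1}{15 - 2} \cdot 26610 = \frac{1}{13} \cdot 26610 = \frac{26610}{13}$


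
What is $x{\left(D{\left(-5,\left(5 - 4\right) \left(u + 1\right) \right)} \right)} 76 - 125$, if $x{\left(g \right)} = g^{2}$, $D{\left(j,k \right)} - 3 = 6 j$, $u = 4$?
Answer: $55279$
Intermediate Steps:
$D{\left(j,k \right)} = 3 + 6 j$
$x{\left(D{\left(-5,\left(5 - 4\right) \left(u + 1\right) \right)} \right)} 76 - 125 = \left(3 + 6 \left(-5\right)\right)^{2} \cdot 76 - 125 = \left(3 - 30\right)^{2} \cdot 76 - 125 = \left(-27\right)^{2} \cdot 76 - 125 = 729 \cdot 76 - 125 = 55404 - 125 = 55279$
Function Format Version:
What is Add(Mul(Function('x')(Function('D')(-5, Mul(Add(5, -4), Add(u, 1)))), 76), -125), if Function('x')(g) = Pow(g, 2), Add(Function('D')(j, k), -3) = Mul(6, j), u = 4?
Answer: 55279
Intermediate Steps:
Function('D')(j, k) = Add(3, Mul(6, j))
Add(Mul(Function('x')(Function('D')(-5, Mul(Add(5, -4), Add(u, 1)))), 76), -125) = Add(Mul(Pow(Add(3, Mul(6, -5)), 2), 76), -125) = Add(Mul(Pow(Add(3, -30), 2), 76), -125) = Add(Mul(Pow(-27, 2), 76), -125) = Add(Mul(729, 76), -125) = Add(55404, -125) = 55279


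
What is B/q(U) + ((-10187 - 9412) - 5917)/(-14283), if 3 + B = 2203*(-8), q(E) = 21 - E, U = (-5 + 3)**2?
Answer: -251332669/242811 ≈ -1035.1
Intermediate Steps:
U = 4 (U = (-2)**2 = 4)
B = -17627 (B = -3 + 2203*(-8) = -3 - 17624 = -17627)
B/q(U) + ((-10187 - 9412) - 5917)/(-14283) = -17627/(21 - 1*4) + ((-10187 - 9412) - 5917)/(-14283) = -17627/(21 - 4) + (-19599 - 5917)*(-1/14283) = -17627/17 - 25516*(-1/14283) = -17627*1/17 + 25516/14283 = -17627/17 + 25516/14283 = -251332669/242811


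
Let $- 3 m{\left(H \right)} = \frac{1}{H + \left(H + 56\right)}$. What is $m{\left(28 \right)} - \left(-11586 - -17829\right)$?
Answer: $- \frac{2097649}{336} \approx -6243.0$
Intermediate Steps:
$m{\left(H \right)} = - \frac{1}{3 \left(56 + 2 H\right)}$ ($m{\left(H \right)} = - \frac{1}{3 \left(H + \left(H + 56\right)\right)} = - \frac{1}{3 \left(H + \left(56 + H\right)\right)} = - \frac{1}{3 \left(56 + 2 H\right)}$)
$m{\left(28 \right)} - \left(-11586 - -17829\right) = - \frac{1}{168 + 6 \cdot 28} - \left(-11586 - -17829\right) = - \frac{1}{168 + 168} - \left(-11586 + 17829\right) = - \frac{1}{336} - 6243 = - \frac{2097649}{336}$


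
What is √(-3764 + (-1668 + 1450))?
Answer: I*√3982 ≈ 63.103*I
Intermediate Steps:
√(-3764 + (-1668 + 1450)) = √(-3764 - 218) = √(-3982) = I*√3982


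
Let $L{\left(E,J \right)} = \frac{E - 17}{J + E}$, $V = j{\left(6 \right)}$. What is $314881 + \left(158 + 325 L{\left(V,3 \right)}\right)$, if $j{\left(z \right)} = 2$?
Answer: $314064$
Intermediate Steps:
$V = 2$
$L{\left(E,J \right)} = \frac{-17 + E}{E + J}$
$314881 + \left(158 + 325 L{\left(V,3 \right)}\right) = 314881 + \left(158 + 325 \frac{-17 + 2}{2 + 3}\right) = 314881 + \left(158 + 325 \cdot \frac{1}{5} \left(-15\right)\right) = 314881 + \left(158 + 325 \left(-3\right)\right) = 314881 + \left(158 - 975\right) = 314881 - 817 = 314064$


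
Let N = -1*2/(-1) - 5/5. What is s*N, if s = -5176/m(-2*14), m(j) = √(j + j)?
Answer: 1294*I*√14/7 ≈ 691.67*I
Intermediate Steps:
m(j) = √2*√j (m(j) = √(2*j) = √2*√j)
s = 1294*I*√14/7 (s = -5176*(-I*√14/28) = -(-1294)*I*√14/7 = 1294*I*√14/7 ≈ 691.67*I)
N = 1 (N = -2*(-1) - 5*⅕ = 2 - 1 = 1)
s*N = (1294*I*√14/7)*1 = 1294*I*√14/7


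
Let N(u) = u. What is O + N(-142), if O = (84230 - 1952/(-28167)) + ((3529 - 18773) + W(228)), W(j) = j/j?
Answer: 1939159067/28167 ≈ 68845.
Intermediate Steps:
W(j) = 1
O = 1943158781/28167 (O = (84230 - 1952/(-28167)) + ((3529 - 18773) + 1) = (84230 - 1952*(-1/28167)) + (-15244 + 1) = (84230 + 1952/28167) - 15243 = 2372508362/28167 - 15243 = 1943158781/28167 ≈ 68987.)
O + N(-142) = 1943158781/28167 - 142 = 1939159067/28167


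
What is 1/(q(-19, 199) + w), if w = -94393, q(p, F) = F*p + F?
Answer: -1/97975 ≈ -1.0207e-5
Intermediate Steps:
q(p, F) = F + F*p
1/(q(-19, 199) + w) = 1/(199*(1 - 19) - 94393) = 1/(199*(-18) - 94393) = 1/(-3582 - 94393) = 1/(-97975) = -1/97975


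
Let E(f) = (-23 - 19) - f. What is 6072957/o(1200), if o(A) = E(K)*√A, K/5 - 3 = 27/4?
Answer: -61343*√3/55 ≈ -1931.8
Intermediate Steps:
K = 195/4 (K = 15 + 5*(27/4) = 15 + 135/4 = 195/4 ≈ 48.750)
E(f) = -42 - f
o(A) = -363*√A/4 (o(A) = (-42 - 1*195/4)*√A = (-42 - 195/4)*√A = -363*√A/4)
6072957/o(1200) = 6072957/((-1815*√3)) = 6072957*(-√3/5445) = -61343*√3/55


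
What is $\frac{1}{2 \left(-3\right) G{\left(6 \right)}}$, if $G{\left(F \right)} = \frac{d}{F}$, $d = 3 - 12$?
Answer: $\frac{1}{9} \approx 0.11111$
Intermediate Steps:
$d = -9$ ($d = 3 - 12 = -9$)
$G{\left(F \right)} = - \frac{9}{F}$
$\frac{1}{2 \left(-3\right) G{\left(6 \right)}} = \frac{1}{2 \left(-3\right) \left(- \frac{9}{6}\right)} = \frac{1}{\left(-6\right) \left(\left(-9\right) \frac{1}{6}\right)} = \frac{1}{\left(-6\right) \left(- \frac{3}{2}\right)} = \frac{1}{9}$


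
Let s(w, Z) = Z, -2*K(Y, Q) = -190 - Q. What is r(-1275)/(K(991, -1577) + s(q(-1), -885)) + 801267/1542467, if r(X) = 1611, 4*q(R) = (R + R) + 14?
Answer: -2440228755/4869568319 ≈ -0.50112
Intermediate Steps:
K(Y, Q) = 95 + Q/2 (K(Y, Q) = -(-190 - Q)/2 = 95 + Q/2)
q(R) = 7/2 + R/2 (q(R) = ((R + R) + 14)/4 = (2*R + 14)/4 = (14 + 2*R)/4 = 7/2 + R/2)
r(-1275)/(K(991, -1577) + s(q(-1), -885)) + 801267/1542467 = 1611/((95 + (½)*(-1577)) - 885) + 801267/1542467 = 1611/((95 - 1577/2) - 885) + 801267*(1/1542467) = 1611/(-1387/2 - 885) + 801267/1542467 = 1611/(-3157/2) + 801267/1542467 = 1611*(-2/3157) + 801267/1542467 = -3222/3157 + 801267/1542467 = -2440228755/4869568319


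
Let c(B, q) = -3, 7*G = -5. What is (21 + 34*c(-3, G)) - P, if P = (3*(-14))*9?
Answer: 297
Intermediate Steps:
G = -5/7 (G = (⅐)*(-5) = -5/7 ≈ -0.71429)
P = -378 (P = -42*9 = -378)
(21 + 34*c(-3, G)) - P = (21 + 34*(-3)) - 1*(-378) = (21 - 102) + 378 = -81 + 378 = 297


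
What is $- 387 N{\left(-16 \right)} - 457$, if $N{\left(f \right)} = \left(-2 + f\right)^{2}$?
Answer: $-125845$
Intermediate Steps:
$- 387 N{\left(-16 \right)} - 457 = - 387 \left(-2 - 16\right)^{2} - 457 = - 387 \left(-18\right)^{2} - 457 = \left(-387\right) 324 - 457 = -125388 - 457 = -125845$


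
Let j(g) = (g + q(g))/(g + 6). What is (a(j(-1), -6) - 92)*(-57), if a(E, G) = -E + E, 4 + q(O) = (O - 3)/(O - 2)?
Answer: 5244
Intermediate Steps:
q(O) = -4 + (-3 + O)/(-2 + O) (q(O) = -4 + (O - 3)/(O - 2) = -4 + (-3 + O)/(-2 + O))
j(g) = (g + (5 - 3*g)/(-2 + g))/(6 + g) (j(g) = (g + (5 - 3*g)/(-2 + g))/(g + 6) = (g + (5 - 3*g)/(-2 + g))/(6 + g))
a(E, G) = 0
(a(j(-1), -6) - 92)*(-57) = (0 - 92)*(-57) = -92*(-57) = 5244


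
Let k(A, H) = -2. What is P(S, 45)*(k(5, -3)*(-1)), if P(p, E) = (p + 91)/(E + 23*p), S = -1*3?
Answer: -22/3 ≈ -7.3333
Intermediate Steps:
S = -3
P(p, E) = (91 + p)/(E + 23*p)
P(S, 45)*(k(5, -3)*(-1)) = ((91 - 3)/(45 + 23*(-3)))*(-2*(-1)) = (88/(45 - 69))*2 = (88/(-24))*2 = -1/24*88*2 = -11/3*2 = -22/3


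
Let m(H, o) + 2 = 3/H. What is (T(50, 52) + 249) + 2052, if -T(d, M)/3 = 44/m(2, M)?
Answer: 2565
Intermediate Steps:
m(H, o) = -2 + 3/H
T(d, M) = 264 (T(d, M) = -132/(-2 + 3/2) = -132/(-1/2) = -132*(-2) = -3*(-88) = 264)
(T(50, 52) + 249) + 2052 = (264 + 249) + 2052 = 513 + 2052 = 2565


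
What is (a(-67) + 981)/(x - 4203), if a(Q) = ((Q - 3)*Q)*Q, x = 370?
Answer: 313249/3833 ≈ 81.724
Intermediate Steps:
a(Q) = Q²*(-3 + Q) (a(Q) = ((-3 + Q)*Q)*Q = (Q*(-3 + Q))*Q = Q²*(-3 + Q))
(a(-67) + 981)/(x - 4203) = ((-67)²*(-3 - 67) + 981)/(370 - 4203) = (4489*(-70) + 981)/(-3833) = (-314230 + 981)*(-1/3833) = -313249*(-1/3833) = 313249/3833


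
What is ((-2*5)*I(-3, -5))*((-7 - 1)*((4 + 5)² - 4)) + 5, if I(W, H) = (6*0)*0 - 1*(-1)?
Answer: 6165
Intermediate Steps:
I(W, H) = 1 (I(W, H) = 0*0 + 1 = 0 + 1 = 1)
((-2*5)*I(-3, -5))*((-7 - 1)*((4 + 5)² - 4)) + 5 = (-2*5*1)*((-7 - 1)*((4 + 5)² - 4)) + 5 = (-10*1)*(-8*(9² - 4)) + 5 = -(-80)*(81 - 4) + 5 = -(-80)*77 + 5 = -10*(-616) + 5 = 6160 + 5 = 6165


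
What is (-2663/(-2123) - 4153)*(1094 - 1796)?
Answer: 6187537512/2123 ≈ 2.9145e+6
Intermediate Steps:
(-2663/(-2123) - 4153)*(1094 - 1796) = (-2663*(-1/2123) - 4153)*(-702) = (2663/2123 - 4153)*(-702) = -8814156/2123*(-702) = 6187537512/2123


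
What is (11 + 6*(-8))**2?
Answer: 1369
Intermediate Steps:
(11 + 6*(-8))**2 = (11 - 48)**2 = (-37)**2 = 1369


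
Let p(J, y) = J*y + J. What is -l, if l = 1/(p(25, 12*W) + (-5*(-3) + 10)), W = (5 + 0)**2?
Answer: -1/7550 ≈ -0.00013245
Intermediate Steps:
W = 25 (W = 5**2 = 25)
p(J, y) = J + J*y
l = 1/7550 (l = 1/(25*(1 + 12*25) + (-5*(-3) + 10)) = 1/(25*(1 + 300) + (15 + 10)) = 1/(25*301 + 25) = 1/(7525 + 25) = 1/7550 ≈ 0.00013245)
-l = -1*1/7550 = -1/7550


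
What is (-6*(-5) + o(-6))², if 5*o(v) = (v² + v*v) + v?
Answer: 46656/25 ≈ 1866.2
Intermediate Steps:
o(v) = v/5 + 2*v²/5 (o(v) = ((v² + v*v) + v)/5 = ((v² + v²) + v)/5 = (2*v² + v)/5 = (v + 2*v²)/5 = v/5 + 2*v²/5)
(-6*(-5) + o(-6))² = (-6*(-5) + (⅕)*(-6)*(1 + 2*(-6)))² = (30 + (⅕)*(-6)*(1 - 12))² = (30 + (⅕)*(-6)*(-11))² = (30 + 66/5)² = (216/5)² = 46656/25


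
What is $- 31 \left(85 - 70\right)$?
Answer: $-465$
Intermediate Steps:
$- 31 \left(85 - 70\right) = \left(-31\right) 15 = -465$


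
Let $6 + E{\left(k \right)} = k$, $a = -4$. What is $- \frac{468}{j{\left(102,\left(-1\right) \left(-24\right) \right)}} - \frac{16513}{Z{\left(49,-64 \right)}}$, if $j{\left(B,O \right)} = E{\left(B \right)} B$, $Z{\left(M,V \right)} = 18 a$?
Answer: $\frac{561325}{2448} \approx 229.3$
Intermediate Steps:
$E{\left(k \right)} = -6 + k$
$Z{\left(M,V \right)} = -72$ ($Z{\left(M,V \right)} = 18 \left(-4\right) = -72$)
$j{\left(B,O \right)} = B \left(-6 + B\right)$ ($j{\left(B,O \right)} = \left(-6 + B\right) B = B \left(-6 + B\right)$)
$- \frac{468}{j{\left(102,\left(-1\right) \left(-24\right) \right)}} - \frac{16513}{Z{\left(49,-64 \right)}} = - \frac{468}{102 \left(-6 + 102\right)} - \frac{16513}{-72} = - \frac{468}{102 \cdot 96} - - \frac{16513}{72} = - \frac{468}{9792} + \frac{16513}{72} = \left(-468\right) \frac{1}{9792} + \frac{16513}{72} = - \frac{13}{272} + \frac{16513}{72} = \frac{561325}{2448}$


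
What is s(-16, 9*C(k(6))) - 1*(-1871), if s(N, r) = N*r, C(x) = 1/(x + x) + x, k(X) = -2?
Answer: 2195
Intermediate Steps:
C(x) = x + 1/(2*x) (C(x) = 1/(2*x) + x = x + 1/(2*x))
s(-16, 9*C(k(6))) - 1*(-1871) = -144*(-2 + (1/2)/(-2)) - 1*(-1871) = -144*(-2 + (1/2)*(-1/2)) + 1871 = -144*(-2 - 1/4) + 1871 = -144*(-9)/4 + 1871 = -16*(-81/4) + 1871 = 324 + 1871 = 2195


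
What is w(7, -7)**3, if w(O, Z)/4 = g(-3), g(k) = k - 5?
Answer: -32768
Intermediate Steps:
g(k) = -5 + k
w(O, Z) = -32 (w(O, Z) = 4*(-5 - 3) = 4*(-8) = -32)
w(7, -7)**3 = (-32)**3 = -32768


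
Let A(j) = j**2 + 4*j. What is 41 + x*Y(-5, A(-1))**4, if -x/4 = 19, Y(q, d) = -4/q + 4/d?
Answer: 1764329/50625 ≈ 34.851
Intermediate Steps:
x = -76 (x = -4*19 = -76)
41 + x*Y(-5, A(-1))**4 = 41 - 76*(-4/(-5) + 4/((-(4 - 1))))**4 = 41 - 76*(-4*(-1/5) + 4/((-1*3)))**4 = 41 - 76*(4/5 + 4/(-3))**4 = 41 - 76*(4/5 + 4*(-1/3))**4 = 41 - 76*(4/5 - 4/3)**4 = 41 - 76*(-8/15)**4 = 41 - 76*4096/50625 = 41 - 311296/50625 = 1764329/50625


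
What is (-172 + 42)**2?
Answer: 16900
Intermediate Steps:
(-172 + 42)**2 = (-130)**2 = 16900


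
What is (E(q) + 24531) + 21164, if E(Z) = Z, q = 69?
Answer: 45764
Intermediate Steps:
(E(q) + 24531) + 21164 = (69 + 24531) + 21164 = 24600 + 21164 = 45764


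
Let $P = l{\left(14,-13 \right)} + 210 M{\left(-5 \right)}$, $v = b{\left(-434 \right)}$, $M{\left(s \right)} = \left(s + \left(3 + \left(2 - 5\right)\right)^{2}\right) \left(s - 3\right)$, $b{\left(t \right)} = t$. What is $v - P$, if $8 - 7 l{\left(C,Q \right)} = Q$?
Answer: $-8837$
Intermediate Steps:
$l{\left(C,Q \right)} = \frac{8}{7} - \frac{Q}{7}$
$M{\left(s \right)} = s \left(-3 + s\right)$ ($M{\left(s \right)} = \left(s + \left(3 + \left(2 - 5\right)\right)^{2}\right) \left(-3 + s\right) = \left(s + \left(3 - 3\right)^{2}\right) \left(-3 + s\right) = \left(s + 0^{2}\right) \left(-3 + s\right) = \left(s + 0\right) \left(-3 + s\right) = s \left(-3 + s\right)$)
$v = -434$
$P = 8403$ ($P = \left(\frac{8}{7} - - \frac{13}{7}\right) + 210 \left(- 5 \left(-3 - 5\right)\right) = \left(\frac{8}{7} + \frac{13}{7}\right) + 210 \left(\left(-5\right) \left(-8\right)\right) = 3 + 210 \cdot 40 = 3 + 8400 = 8403$)
$v - P = -434 - 8403 = -8837$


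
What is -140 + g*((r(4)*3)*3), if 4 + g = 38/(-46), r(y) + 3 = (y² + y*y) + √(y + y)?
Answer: -32191/23 - 1998*√2/23 ≈ -1522.5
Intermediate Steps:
r(y) = -3 + 2*y² + √2*√y (r(y) = -3 + ((y² + y*y) + √(y + y)) = -3 + ((y² + y²) + √(2*y)) = -3 + (2*y² + √2*√y) = -3 + 2*y² + √2*√y)
g = -111/23 (g = -4 + 38/(-46) = -4 + 38*(-1/46) = -4 - 19/23 = -111/23 ≈ -4.8261)
-140 + g*((r(4)*3)*3) = -140 - 111*(-3 + 2*4² + √2*√4)*3*3/23 = -140 - 111*(-3 + 2*16 + √2*2)*3*3/23 = -140 - 111*(-3 + 32 + 2*√2)*3*3/23 = -140 - 111*(29 + 2*√2)*3*3/23 = -140 - 111*(87 + 6*√2)*3/23 = -140 - 111*(261 + 18*√2)/23 = -140 + (-28971/23 - 1998*√2/23) = -32191/23 - 1998*√2/23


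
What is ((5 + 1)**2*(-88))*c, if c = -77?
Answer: 243936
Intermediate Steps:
((5 + 1)**2*(-88))*c = ((5 + 1)**2*(-88))*(-77) = (6**2*(-88))*(-77) = (36*(-88))*(-77) = -3168*(-77) = 243936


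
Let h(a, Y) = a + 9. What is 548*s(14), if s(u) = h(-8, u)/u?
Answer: 274/7 ≈ 39.143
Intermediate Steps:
h(a, Y) = 9 + a
s(u) = 1/u (s(u) = (9 - 8)/u = 1/u)
548*s(14) = 548/14 = 548*(1/14) = 274/7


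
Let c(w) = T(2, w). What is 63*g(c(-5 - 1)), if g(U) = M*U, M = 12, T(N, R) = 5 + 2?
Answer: 5292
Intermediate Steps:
T(N, R) = 7
c(w) = 7
g(U) = 12*U
63*g(c(-5 - 1)) = 63*(12*7) = 63*84 = 5292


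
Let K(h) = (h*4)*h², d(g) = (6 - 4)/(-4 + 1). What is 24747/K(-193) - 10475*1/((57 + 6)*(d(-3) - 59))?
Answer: 301128464327/108094661052 ≈ 2.7858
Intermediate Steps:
d(g) = -⅔ (d(g) = 2/(-3) = 2*(-⅓) = -⅔)
K(h) = 4*h³ (K(h) = (4*h)*h² = 4*h³)
24747/K(-193) - 10475*1/((57 + 6)*(d(-3) - 59)) = 24747/((4*(-193)³)) - 10475*1/((57 + 6)*(-⅔ - 59)) = 24747/((4*(-7189057))) - 10475/((-179/3*63)) = 24747/(-28756228) - 10475/(-3759) = 24747*(-1/28756228) - 10475*(-1/3759) = -24747/28756228 + 10475/3759 = 301128464327/108094661052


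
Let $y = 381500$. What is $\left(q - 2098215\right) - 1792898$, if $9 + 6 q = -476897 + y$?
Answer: $-3907014$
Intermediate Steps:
$q = -15901$ ($q = - \frac{3}{2} + \frac{-476897 + 381500}{6} = - \frac{3}{2} + \frac{1}{6} \left(-95397\right) = - \frac{3}{2} - \frac{31799}{2} = -15901$)
$\left(q - 2098215\right) - 1792898 = \left(-15901 - 2098215\right) - 1792898 = -2114116 - 1792898 = -3907014$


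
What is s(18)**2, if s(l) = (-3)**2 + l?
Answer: 729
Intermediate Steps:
s(l) = 9 + l
s(18)**2 = (9 + 18)**2 = 27**2 = 729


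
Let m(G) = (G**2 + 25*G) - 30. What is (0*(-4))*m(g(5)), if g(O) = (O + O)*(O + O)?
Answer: 0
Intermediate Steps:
g(O) = 4*O**2 (g(O) = (2*O)*(2*O) = 4*O**2)
m(G) = -30 + G**2 + 25*G
(0*(-4))*m(g(5)) = (0*(-4))*(-30 + (4*5**2)**2 + 25*(4*5**2)) = 0*(-30 + (4*25)**2 + 25*(4*25)) = 0*(-30 + 100**2 + 25*100) = 0*(-30 + 10000 + 2500) = 0*12470 = 0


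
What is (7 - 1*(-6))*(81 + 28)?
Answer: 1417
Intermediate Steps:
(7 - 1*(-6))*(81 + 28) = (7 + 6)*109 = 13*109 = 1417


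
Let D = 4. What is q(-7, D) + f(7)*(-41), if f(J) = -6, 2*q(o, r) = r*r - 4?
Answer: 252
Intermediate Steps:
q(o, r) = -2 + r²/2 (q(o, r) = (r*r - 4)/2 = (r² - 4)/2 = (-4 + r²)/2 = -2 + r²/2)
q(-7, D) + f(7)*(-41) = (-2 + (½)*4²) - 6*(-41) = (-2 + (½)*16) + 246 = (-2 + 8) + 246 = 6 + 246 = 252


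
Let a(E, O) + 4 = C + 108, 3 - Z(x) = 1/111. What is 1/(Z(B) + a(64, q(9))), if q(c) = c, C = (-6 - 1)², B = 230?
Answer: 111/17315 ≈ 0.0064106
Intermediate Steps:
Z(x) = 332/111 (Z(x) = 3 - 1/111 = 332/111)
C = 49 (C = (-7)² = 49)
a(E, O) = 153 (a(E, O) = -4 + (49 + 108) = -4 + 157 = 153)
1/(Z(B) + a(64, q(9))) = 1/(332/111 + 153) = 1/(17315/111) = 111/17315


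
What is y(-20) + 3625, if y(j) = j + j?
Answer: 3585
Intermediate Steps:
y(j) = 2*j
y(-20) + 3625 = 2*(-20) + 3625 = -40 + 3625 = 3585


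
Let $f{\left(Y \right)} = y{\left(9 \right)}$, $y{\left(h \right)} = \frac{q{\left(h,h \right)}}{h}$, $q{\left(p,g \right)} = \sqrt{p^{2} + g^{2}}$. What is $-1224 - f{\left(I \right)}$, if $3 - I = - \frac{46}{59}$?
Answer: $-1224 - \sqrt{2} \approx -1225.4$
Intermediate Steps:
$I = \frac{223}{59}$ ($I = 3 - - \frac{46}{59} = 3 + \frac{46}{59} = \frac{223}{59} \approx 3.7797$)
$q{\left(p,g \right)} = \sqrt{g^{2} + p^{2}}$
$y{\left(h \right)} = \frac{\sqrt{2} \sqrt{h^{2}}}{h}$ ($y{\left(h \right)} = \frac{\sqrt{h^{2} + h^{2}}}{h} = \frac{\sqrt{2 h^{2}}}{h} = \frac{\sqrt{2} \sqrt{h^{2}}}{h}$)
$f{\left(Y \right)} = \sqrt{2}$ ($f{\left(Y \right)} = \frac{\sqrt{2} \sqrt{9^{2}}}{9} = \sqrt{2} \cdot \frac{1}{9} \sqrt{81} = \sqrt{2} \cdot \frac{1}{9} \cdot 9 = \sqrt{2}$)
$-1224 - f{\left(I \right)} = -1224 - \sqrt{2}$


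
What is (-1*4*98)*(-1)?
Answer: 392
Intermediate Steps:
(-1*4*98)*(-1) = -4*98*(-1) = -392*(-1) = 392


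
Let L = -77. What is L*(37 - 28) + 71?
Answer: -622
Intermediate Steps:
L*(37 - 28) + 71 = -77*(37 - 28) + 71 = -77*9 + 71 = -693 + 71 = -622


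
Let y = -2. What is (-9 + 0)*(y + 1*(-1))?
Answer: 27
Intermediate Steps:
(-9 + 0)*(y + 1*(-1)) = (-9 + 0)*(-2 + 1*(-1)) = -9*(-2 - 1) = -9*(-3) = 27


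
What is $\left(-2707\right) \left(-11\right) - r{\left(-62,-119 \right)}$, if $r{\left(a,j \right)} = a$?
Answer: $29839$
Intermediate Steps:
$\left(-2707\right) \left(-11\right) - r{\left(-62,-119 \right)} = \left(-2707\right) \left(-11\right) - -62 = 29777 + 62 = 29839$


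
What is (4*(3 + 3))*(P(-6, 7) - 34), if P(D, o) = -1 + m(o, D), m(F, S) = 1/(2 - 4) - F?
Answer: -1020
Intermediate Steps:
m(F, S) = -½ - F (m(F, S) = 1/(-2) - F = -½ - F)
P(D, o) = -3/2 - o (P(D, o) = -1 + (-½ - o) = -3/2 - o)
(4*(3 + 3))*(P(-6, 7) - 34) = (4*(3 + 3))*((-3/2 - 1*7) - 34) = (4*6)*((-3/2 - 7) - 34) = 24*(-17/2 - 34) = 24*(-85/2) = -1020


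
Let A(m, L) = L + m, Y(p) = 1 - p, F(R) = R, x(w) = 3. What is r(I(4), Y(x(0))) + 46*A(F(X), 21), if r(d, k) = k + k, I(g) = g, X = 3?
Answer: 1100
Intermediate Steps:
r(d, k) = 2*k
r(I(4), Y(x(0))) + 46*A(F(X), 21) = 2*(1 - 1*3) + 46*(21 + 3) = 2*(1 - 3) + 46*24 = 2*(-2) + 1104 = -4 + 1104 = 1100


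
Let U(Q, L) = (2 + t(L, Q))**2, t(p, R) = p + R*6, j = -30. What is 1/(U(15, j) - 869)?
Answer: 1/2975 ≈ 0.00033613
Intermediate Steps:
t(p, R) = p + 6*R
U(Q, L) = (2 + L + 6*Q)**2 (U(Q, L) = (2 + (L + 6*Q))**2 = (2 + L + 6*Q)**2)
1/(U(15, j) - 869) = 1/((2 - 30 + 6*15)**2 - 869) = 1/((2 - 30 + 90)**2 - 869) = 1/(62**2 - 869) = 1/(3844 - 869) = 1/2975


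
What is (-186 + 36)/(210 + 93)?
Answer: -50/101 ≈ -0.49505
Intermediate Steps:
(-186 + 36)/(210 + 93) = -150/303 = -150*1/303 = -50/101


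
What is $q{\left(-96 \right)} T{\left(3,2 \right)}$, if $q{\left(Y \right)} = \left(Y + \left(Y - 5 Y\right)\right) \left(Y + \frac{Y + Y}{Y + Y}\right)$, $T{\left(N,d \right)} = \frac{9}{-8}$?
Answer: $30780$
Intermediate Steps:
$T{\left(N,d \right)} = - \frac{9}{8}$ ($T{\left(N,d \right)} = 9 \left(- \frac{1}{8}\right) = - \frac{9}{8}$)
$q{\left(Y \right)} = - 3 Y \left(1 + Y\right)$ ($q{\left(Y \right)} = \left(Y - 4 Y\right) \left(Y + \frac{2 Y}{2 Y}\right) = - 3 Y \left(Y + 2 Y \frac{1}{2 Y}\right) = - 3 Y \left(Y + 1\right) = - 3 Y \left(1 + Y\right)$)
$q{\left(-96 \right)} T{\left(3,2 \right)} = \left(-3\right) \left(-96\right) \left(1 - 96\right) \left(- \frac{9}{8}\right) = \left(-3\right) \left(-96\right) \left(-95\right) \left(- \frac{9}{8}\right) = \left(-27360\right) \left(- \frac{9}{8}\right) = 30780$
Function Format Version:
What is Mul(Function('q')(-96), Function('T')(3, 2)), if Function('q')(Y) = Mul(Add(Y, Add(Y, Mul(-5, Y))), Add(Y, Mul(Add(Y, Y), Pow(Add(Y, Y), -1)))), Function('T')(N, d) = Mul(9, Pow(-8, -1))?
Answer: 30780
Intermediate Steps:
Function('T')(N, d) = Rational(-9, 8) (Function('T')(N, d) = Mul(9, Rational(-1, 8)) = Rational(-9, 8))
Function('q')(Y) = Mul(-3, Y, Add(1, Y)) (Function('q')(Y) = Mul(Add(Y, Mul(-4, Y)), Add(Y, Mul(Mul(2, Y), Pow(Mul(2, Y), -1)))) = Mul(Mul(-3, Y), Add(Y, Mul(Mul(2, Y), Mul(Rational(1, 2), Pow(Y, -1))))) = Mul(Mul(-3, Y), Add(Y, 1)) = Mul(Mul(-3, Y), Add(1, Y)) = Mul(-3, Y, Add(1, Y)))
Mul(Function('q')(-96), Function('T')(3, 2)) = Mul(Mul(-3, -96, Add(1, -96)), Rational(-9, 8)) = Mul(Mul(-3, -96, -95), Rational(-9, 8)) = Mul(-27360, Rational(-9, 8)) = 30780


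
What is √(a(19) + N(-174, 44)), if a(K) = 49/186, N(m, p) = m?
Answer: I*√6010590/186 ≈ 13.181*I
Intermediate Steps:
a(K) = 49/186 (a(K) = 49*(1/186) = 49/186)
√(a(19) + N(-174, 44)) = √(49/186 - 174) = √(-32315/186) = I*√6010590/186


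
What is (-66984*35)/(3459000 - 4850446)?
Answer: 167460/99389 ≈ 1.6849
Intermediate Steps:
(-66984*35)/(3459000 - 4850446) = -2344440/(-1391446) = -2344440*(-1/1391446) = 167460/99389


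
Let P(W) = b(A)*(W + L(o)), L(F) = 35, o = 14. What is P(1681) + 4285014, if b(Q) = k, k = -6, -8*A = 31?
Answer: 4274718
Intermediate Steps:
A = -31/8 (A = -1/8*31 = -31/8 ≈ -3.8750)
b(Q) = -6
P(W) = -210 - 6*W (P(W) = -6*(W + 35) = -6*(35 + W) = -210 - 6*W)
P(1681) + 4285014 = (-210 - 6*1681) + 4285014 = (-210 - 10086) + 4285014 = -10296 + 4285014 = 4274718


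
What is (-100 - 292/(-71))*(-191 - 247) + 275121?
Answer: 22515495/71 ≈ 3.1712e+5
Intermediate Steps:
(-100 - 292/(-71))*(-191 - 247) + 275121 = (-100 - 292*(-1)/71)*(-438) + 275121 = (-100 - 1*(-292/71))*(-438) + 275121 = (-100 + 292/71)*(-438) + 275121 = -6808/71*(-438) + 275121 = 2981904/71 + 275121 = 22515495/71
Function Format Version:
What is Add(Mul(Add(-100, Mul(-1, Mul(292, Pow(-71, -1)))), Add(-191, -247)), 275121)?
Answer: Rational(22515495, 71) ≈ 3.1712e+5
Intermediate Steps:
Add(Mul(Add(-100, Mul(-1, Mul(292, Pow(-71, -1)))), Add(-191, -247)), 275121) = Add(Mul(Add(-100, Mul(-1, Mul(292, Rational(-1, 71)))), -438), 275121) = Add(Mul(Add(-100, Mul(-1, Rational(-292, 71))), -438), 275121) = Add(Mul(Add(-100, Rational(292, 71)), -438), 275121) = Add(Mul(Rational(-6808, 71), -438), 275121) = Add(Rational(2981904, 71), 275121) = Rational(22515495, 71)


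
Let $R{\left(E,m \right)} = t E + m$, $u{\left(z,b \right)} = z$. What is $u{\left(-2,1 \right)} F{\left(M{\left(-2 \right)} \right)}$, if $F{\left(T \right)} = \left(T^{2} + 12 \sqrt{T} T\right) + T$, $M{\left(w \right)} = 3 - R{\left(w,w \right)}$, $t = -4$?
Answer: $-12 + 72 i \sqrt{3} \approx -12.0 + 124.71 i$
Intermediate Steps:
$R{\left(E,m \right)} = m - 4 E$ ($R{\left(E,m \right)} = - 4 E + m = m - 4 E$)
$M{\left(w \right)} = 3 + 3 w$ ($M{\left(w \right)} = 3 - \left(w - 4 w\right) = 3 - - 3 w = 3 + 3 w$)
$F{\left(T \right)} = T + T^{2} + 12 T^{\frac{3}{2}}$ ($F{\left(T \right)} = \left(T^{2} + 12 T^{\frac{3}{2}}\right) + T = T + T^{2} + 12 T^{\frac{3}{2}}$)
$u{\left(-2,1 \right)} F{\left(M{\left(-2 \right)} \right)} = - 2 \left(\left(3 + 3 \left(-2\right)\right) + \left(3 + 3 \left(-2\right)\right)^{2} + 12 \left(3 + 3 \left(-2\right)\right)^{\frac{3}{2}}\right) = - 2 \left(\left(3 - 6\right) + \left(3 - 6\right)^{2} + 12 \left(3 - 6\right)^{\frac{3}{2}}\right) = - 2 \left(-3 + \left(-3\right)^{2} + 12 \left(-3\right)^{\frac{3}{2}}\right) = - 2 \left(-3 + 9 + 12 \left(- 3 i \sqrt{3}\right)\right) = - 2 \left(-3 + 9 - 36 i \sqrt{3}\right) = - 2 \left(6 - 36 i \sqrt{3}\right) = -12 + 72 i \sqrt{3}$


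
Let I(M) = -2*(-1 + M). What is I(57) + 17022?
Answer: 16910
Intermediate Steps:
I(M) = 2 - 2*M
I(57) + 17022 = (2 - 2*57) + 17022 = (2 - 114) + 17022 = -112 + 17022 = 16910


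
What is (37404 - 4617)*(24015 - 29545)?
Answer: -181312110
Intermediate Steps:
(37404 - 4617)*(24015 - 29545) = 32787*(-5530) = -181312110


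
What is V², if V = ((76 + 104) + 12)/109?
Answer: 36864/11881 ≈ 3.1028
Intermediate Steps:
V = 192/109 (V = (180 + 12)*(1/109) = 192*(1/109) = 192/109 ≈ 1.7615)
V² = (192/109)² = 36864/11881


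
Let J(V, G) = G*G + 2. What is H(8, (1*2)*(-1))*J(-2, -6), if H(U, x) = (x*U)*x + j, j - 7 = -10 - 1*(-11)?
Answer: 1520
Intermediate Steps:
j = 8 (j = 7 + (-10 - 1*(-11)) = 7 + (-10 + 11) = 7 + 1 = 8)
J(V, G) = 2 + G² (J(V, G) = G² + 2 = 2 + G²)
H(U, x) = 8 + U*x² (H(U, x) = (x*U)*x + 8 = (U*x)*x + 8 = U*x² + 8 = 8 + U*x²)
H(8, (1*2)*(-1))*J(-2, -6) = (8 + 8*((1*2)*(-1))²)*(2 + (-6)²) = (8 + 8*(2*(-1))²)*(2 + 36) = (8 + 8*(-2)²)*38 = (8 + 8*4)*38 = (8 + 32)*38 = 40*38 = 1520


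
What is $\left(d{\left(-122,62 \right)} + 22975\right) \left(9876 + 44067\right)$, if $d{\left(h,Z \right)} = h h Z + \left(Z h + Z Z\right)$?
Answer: $50817704409$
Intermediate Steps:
$d{\left(h,Z \right)} = Z^{2} + Z h + Z h^{2}$ ($d{\left(h,Z \right)} = h^{2} Z + \left(Z h + Z^{2}\right) = Z h^{2} + \left(Z^{2} + Z h\right) = Z^{2} + Z h + Z h^{2}$)
$\left(d{\left(-122,62 \right)} + 22975\right) \left(9876 + 44067\right) = \left(62 \left(62 - 122 + \left(-122\right)^{2}\right) + 22975\right) \left(9876 + 44067\right) = \left(62 \left(62 - 122 + 14884\right) + 22975\right) 53943 = \left(62 \cdot 14824 + 22975\right) 53943 = \left(919088 + 22975\right) 53943 = 942063 \cdot 53943 = 50817704409$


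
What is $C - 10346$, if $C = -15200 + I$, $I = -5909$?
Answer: $-31455$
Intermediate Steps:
$C = -21109$ ($C = -15200 - 5909 = -21109$)
$C - 10346 = -21109 - 10346 = -31455$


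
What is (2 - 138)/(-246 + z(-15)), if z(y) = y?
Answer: 136/261 ≈ 0.52107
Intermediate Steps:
(2 - 138)/(-246 + z(-15)) = (2 - 138)/(-246 - 15) = -136/(-261) = -136*(-1/261) = 136/261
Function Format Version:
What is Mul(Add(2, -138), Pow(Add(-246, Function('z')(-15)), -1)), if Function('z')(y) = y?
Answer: Rational(136, 261) ≈ 0.52107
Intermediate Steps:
Mul(Add(2, -138), Pow(Add(-246, Function('z')(-15)), -1)) = Mul(Add(2, -138), Pow(Add(-246, -15), -1)) = Mul(-136, Pow(-261, -1)) = Mul(-136, Rational(-1, 261)) = Rational(136, 261)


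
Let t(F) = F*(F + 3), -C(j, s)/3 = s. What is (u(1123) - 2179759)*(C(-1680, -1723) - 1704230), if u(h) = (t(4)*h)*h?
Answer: -56293039290033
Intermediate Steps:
C(j, s) = -3*s
t(F) = F*(3 + F)
u(h) = 28*h² (u(h) = ((4*(3 + 4))*h)*h = ((4*7)*h)*h = (28*h)*h = 28*h²)
(u(1123) - 2179759)*(C(-1680, -1723) - 1704230) = (28*1123² - 2179759)*(-3*(-1723) - 1704230) = (28*1261129 - 2179759)*(5169 - 1704230) = (35311612 - 2179759)*(-1699061) = 33131853*(-1699061) = -56293039290033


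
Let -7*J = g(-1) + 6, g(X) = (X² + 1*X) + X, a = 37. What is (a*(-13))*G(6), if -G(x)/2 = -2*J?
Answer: 9620/7 ≈ 1374.3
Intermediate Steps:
g(X) = X² + 2*X (g(X) = (X² + X) + X = (X + X²) + X = X² + 2*X)
J = -5/7 (J = -(-(2 - 1) + 6)/7 = -(-1*1 + 6)/7 = -(-1 + 6)/7 = -⅐*5 = -5/7 ≈ -0.71429)
G(x) = -20/7 (G(x) = -(-4)*(-5)/7 = -2*10/7 = -20/7)
(a*(-13))*G(6) = (37*(-13))*(-20/7) = -481*(-20/7) = 9620/7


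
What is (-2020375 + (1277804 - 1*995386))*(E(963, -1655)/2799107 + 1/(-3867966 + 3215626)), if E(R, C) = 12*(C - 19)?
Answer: 1752262395054603/140459189260 ≈ 12475.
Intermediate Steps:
E(R, C) = -228 + 12*C (E(R, C) = 12*(-19 + C) = -228 + 12*C)
(-2020375 + (1277804 - 1*995386))*(E(963, -1655)/2799107 + 1/(-3867966 + 3215626)) = (-2020375 + (1277804 - 1*995386))*((-228 + 12*(-1655))/2799107 + 1/(-3867966 + 3215626)) = (-2020375 + (1277804 - 995386))*((-228 - 19860)*(1/2799107) + 1/(-652340)) = (-2020375 + 282418)*(-20088*1/2799107 - 1/652340) = -1737957*(-20088/2799107 - 1/652340) = -1737957*(-13107005027/1825969460380) = 1752262395054603/140459189260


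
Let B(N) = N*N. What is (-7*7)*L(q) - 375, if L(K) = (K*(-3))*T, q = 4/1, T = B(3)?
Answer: 4917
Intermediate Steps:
B(N) = N**2
T = 9 (T = 3**2 = 9)
q = 4 (q = 4*1 = 4)
L(K) = -27*K (L(K) = (K*(-3))*9 = -3*K*9 = -27*K)
(-7*7)*L(q) - 375 = (-7*7)*(-27*4) - 375 = -49*(-108) - 375 = 5292 - 375 = 4917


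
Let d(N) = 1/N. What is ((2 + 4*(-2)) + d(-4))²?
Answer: 625/16 ≈ 39.063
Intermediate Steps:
((2 + 4*(-2)) + d(-4))² = ((2 + 4*(-2)) + 1/(-4))² = ((2 - 8) - ¼)² = (-6 - ¼)² = (-25/4)² = 625/16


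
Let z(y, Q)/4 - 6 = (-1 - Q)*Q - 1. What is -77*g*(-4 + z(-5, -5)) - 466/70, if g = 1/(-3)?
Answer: -173179/105 ≈ -1649.3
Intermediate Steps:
g = -1/3 ≈ -0.33333
z(y, Q) = 20 + 4*Q*(-1 - Q) (z(y, Q) = 24 + 4*((-1 - Q)*Q - 1) = 24 + 4*(Q*(-1 - Q) - 1) = 24 + 4*(-1 + Q*(-1 - Q)) = 24 + (-4 + 4*Q*(-1 - Q)) = 20 + 4*Q*(-1 - Q))
-77*g*(-4 + z(-5, -5)) - 466/70 = -(-77)*(-4 + (20 - 4*(-5) - 4*(-5)**2))/3 - 466/70 = -(-77)*(-4 + (20 + 20 - 4*25))/3 - 466*1/70 = -(-77)*(-4 + (20 + 20 - 100))/3 - 233/35 = -(-77)*(-4 - 60)/3 - 233/35 = -(-77)*(-64)/3 - 233/35 = -77*64/3 - 233/35 = -4928/3 - 233/35 = -173179/105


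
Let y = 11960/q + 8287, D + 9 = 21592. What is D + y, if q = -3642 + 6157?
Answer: 15027002/503 ≈ 29875.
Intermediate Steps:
q = 2515
D = 21583 (D = -9 + 21592 = 21583)
y = 4170753/503 (y = 11960/2515 + 8287 = 11960*(1/2515) + 8287 = 2392/503 + 8287 = 4170753/503 ≈ 8291.8)
D + y = 21583 + 4170753/503 = 15027002/503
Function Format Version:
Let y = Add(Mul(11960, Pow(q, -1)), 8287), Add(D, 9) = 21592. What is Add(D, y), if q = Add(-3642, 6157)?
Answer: Rational(15027002, 503) ≈ 29875.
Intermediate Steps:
q = 2515
D = 21583 (D = Add(-9, 21592) = 21583)
y = Rational(4170753, 503) (y = Add(Mul(11960, Pow(2515, -1)), 8287) = Add(Mul(11960, Rational(1, 2515)), 8287) = Add(Rational(2392, 503), 8287) = Rational(4170753, 503) ≈ 8291.8)
Add(D, y) = Add(21583, Rational(4170753, 503)) = Rational(15027002, 503)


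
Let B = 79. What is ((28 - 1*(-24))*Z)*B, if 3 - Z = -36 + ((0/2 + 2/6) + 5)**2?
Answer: 390260/9 ≈ 43362.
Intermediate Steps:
Z = 95/9 (Z = 3 - (-36 + ((0/2 + 2/6) + 5)**2) = 3 - (-36 + ((0*(1/2) + 2*(1/6)) + 5)**2) = 3 - (-36 + ((0 + 1/3) + 5)**2) = 3 - (-36 + (1/3 + 5)**2) = 3 - (-36 + (16/3)**2) = 3 - (-36 + 256/9) = 3 - 1*(-68/9) = 3 + 68/9 = 95/9 ≈ 10.556)
((28 - 1*(-24))*Z)*B = ((28 - 1*(-24))*(95/9))*79 = ((28 + 24)*(95/9))*79 = (52*(95/9))*79 = (4940/9)*79 = 390260/9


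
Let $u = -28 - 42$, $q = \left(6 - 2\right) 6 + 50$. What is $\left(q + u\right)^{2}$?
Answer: $16$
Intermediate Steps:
$q = 74$ ($q = 4 \cdot 6 + 50 = 24 + 50 = 74$)
$u = -70$ ($u = -28 - 42 = -70$)
$\left(q + u\right)^{2} = \left(74 - 70\right)^{2} = 4^{2} = 16$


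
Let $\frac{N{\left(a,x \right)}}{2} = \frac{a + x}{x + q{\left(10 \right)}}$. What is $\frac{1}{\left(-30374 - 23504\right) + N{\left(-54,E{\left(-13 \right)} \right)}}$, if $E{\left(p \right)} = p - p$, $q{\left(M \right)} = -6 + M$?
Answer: $- \frac{1}{53905} \approx -1.8551 \cdot 10^{-5}$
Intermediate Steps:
$E{\left(p \right)} = 0$
$N{\left(a,x \right)} = \frac{2 \left(a + x\right)}{4 + x}$ ($N{\left(a,x \right)} = 2 \frac{a + x}{x + \left(-6 + 10\right)} = 2 \frac{a + x}{x + 4} = 2 \frac{a + x}{4 + x} = \frac{2 \left(a + x\right)}{4 + x}$)
$\frac{1}{\left(-30374 - 23504\right) + N{\left(-54,E{\left(-13 \right)} \right)}} = \frac{1}{\left(-30374 - 23504\right) + \frac{2 \left(-54 + 0\right)}{4 + 0}} = \frac{1}{-53878 + 2 \cdot \frac{1}{4} \left(-54\right)} = \frac{1}{-53878 - 27} = \frac{1}{-53905} = - \frac{1}{53905}$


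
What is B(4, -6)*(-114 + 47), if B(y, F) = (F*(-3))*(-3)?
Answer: 3618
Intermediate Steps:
B(y, F) = 9*F (B(y, F) = -3*F*(-3) = 9*F)
B(4, -6)*(-114 + 47) = (9*(-6))*(-114 + 47) = -54*(-67) = 3618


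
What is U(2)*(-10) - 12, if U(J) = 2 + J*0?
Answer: -32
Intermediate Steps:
U(J) = 2 (U(J) = 2 + 0 = 2)
U(2)*(-10) - 12 = 2*(-10) - 12 = -20 - 12 = -32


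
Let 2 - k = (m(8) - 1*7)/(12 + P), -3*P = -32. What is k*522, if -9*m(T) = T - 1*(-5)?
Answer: 21054/17 ≈ 1238.5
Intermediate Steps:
m(T) = -5/9 - T/9 (m(T) = -(T - 1*(-5))/9 = -(T + 5)/9 = -(5 + T)/9 = -5/9 - T/9)
P = 32/3 (P = -⅓*(-32) = 32/3 ≈ 10.667)
k = 121/51 (k = 2 - ((-5/9 - ⅑*8) - 1*7)/(12 + 32/3) = 2 - ((-5/9 - 8/9) - 7)/68/3 = 2 - (-13/9 - 7)*3/68 = 2 - (-76)*3/(9*68) = 2 - 1*(-19/51) = 2 + 19/51 = 121/51 ≈ 2.3725)
k*522 = (121/51)*522 = 21054/17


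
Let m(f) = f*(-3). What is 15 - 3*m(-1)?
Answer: 6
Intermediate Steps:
m(f) = -3*f
15 - 3*m(-1) = 15 - (-9)*(-1) = 15 - 3*3 = 15 - 9 = 6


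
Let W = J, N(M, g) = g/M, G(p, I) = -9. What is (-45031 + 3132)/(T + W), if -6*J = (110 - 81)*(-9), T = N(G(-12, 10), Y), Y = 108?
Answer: -83798/63 ≈ -1330.1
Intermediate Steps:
T = -12 (T = 108/(-9) = 108*(-1/9) = -12)
J = 87/2 (J = -(110 - 81)*(-9)/6 = -29*(-9)/6 = -1/6*(-261) = 87/2 ≈ 43.500)
W = 87/2 ≈ 43.500
(-45031 + 3132)/(T + W) = (-45031 + 3132)/(-12 + 87/2) = -41899/63/2 = -41899*2/63 = -83798/63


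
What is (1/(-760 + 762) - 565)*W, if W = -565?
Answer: 637885/2 ≈ 3.1894e+5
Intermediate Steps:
(1/(-760 + 762) - 565)*W = (1/(-760 + 762) - 565)*(-565) = (1/2 - 565)*(-565) = (½ - 565)*(-565) = -1129/2*(-565) = 637885/2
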